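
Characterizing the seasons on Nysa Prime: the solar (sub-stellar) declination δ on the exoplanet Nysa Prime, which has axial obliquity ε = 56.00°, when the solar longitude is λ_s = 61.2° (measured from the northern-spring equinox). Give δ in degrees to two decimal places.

sin δ = sin ε · sin λ_s = sin 56.00° × sin 61.2° = 0.726491.
δ = arcsin(0.726491) = +46.59°.

δ = +46.59°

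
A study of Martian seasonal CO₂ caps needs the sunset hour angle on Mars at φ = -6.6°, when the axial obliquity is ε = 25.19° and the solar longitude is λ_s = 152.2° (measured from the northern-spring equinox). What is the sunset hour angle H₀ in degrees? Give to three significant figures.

Solar declination: sin δ = sin ε · sin λ_s = sin 25.19° × sin 152.2° = 0.19850, so δ = +11.449°.
cos H₀ = −tan φ · tan δ = −tan(-6.6°) × tan(+11.449°) = 0.0234, so H₀ = 1.5474 rad = 88.66°.

H₀ = 88.7°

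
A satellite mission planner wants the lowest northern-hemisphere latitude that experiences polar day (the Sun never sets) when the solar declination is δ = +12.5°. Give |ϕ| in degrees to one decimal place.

Polar day requires cos h₀ = −tan ϕ tan δ ≤ −1, i.e. tan ϕ tan δ ≥ 1.
The boundary is |tan ϕ| · |tan δ| = 1, so |ϕ| = 90° − |δ| = 90° − 12.5° = 77.5° in the northern hemisphere.

|ϕ| = 77.5°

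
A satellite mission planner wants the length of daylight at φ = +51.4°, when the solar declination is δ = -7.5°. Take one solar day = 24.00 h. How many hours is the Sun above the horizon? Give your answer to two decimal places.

10.73 h

cos H₀ = −tan φ · tan δ = −tan(+51.4°) × tan(-7.500°) = 0.1649, so H₀ = 1.4051 rad = 80.51°.
Daylight = 2H₀/(2π) × 24.00 h = (1.4051/π) × 24.00 = 10.73 h.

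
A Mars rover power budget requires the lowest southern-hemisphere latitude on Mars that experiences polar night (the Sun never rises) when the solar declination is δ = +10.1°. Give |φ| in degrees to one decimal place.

|φ| = 79.9°

Polar night requires cos H₀ = −tan φ tan δ ≥ 1, i.e. tan φ tan δ ≤ −1.
The boundary is |tan φ| · |tan δ| = 1, so |φ| = 90° − |δ| = 90° − 10.1° = 79.9° in the southern hemisphere.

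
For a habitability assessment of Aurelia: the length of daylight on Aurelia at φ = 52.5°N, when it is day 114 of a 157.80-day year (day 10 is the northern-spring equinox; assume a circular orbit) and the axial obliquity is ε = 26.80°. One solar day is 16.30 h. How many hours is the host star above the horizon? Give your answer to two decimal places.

Solar longitude: λ_s = 360° × (114 − 10)/157.80 = 237.262°.
sin δ = sin 26.80° × sin 237.262° = -0.37926, so δ = -22.288°.
cos H₀ = −tan φ · tan δ = −tan(+52.5°) × tan(-22.288°) = 0.5342, so H₀ = 1.0073 rad = 57.71°.
Daylight = 2H₀/(2π) × 16.30 h = (1.0073/π) × 16.30 = 5.23 h.

5.23 h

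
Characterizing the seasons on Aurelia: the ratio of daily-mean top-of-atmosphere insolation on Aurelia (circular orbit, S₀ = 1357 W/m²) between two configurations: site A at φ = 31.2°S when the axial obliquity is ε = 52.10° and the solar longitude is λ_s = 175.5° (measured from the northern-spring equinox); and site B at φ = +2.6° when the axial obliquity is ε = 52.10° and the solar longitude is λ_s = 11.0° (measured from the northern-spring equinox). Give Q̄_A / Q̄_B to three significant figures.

Q̄_A / Q̄_B ≈ 0.805

— Configuration A (φ=-31.2°):
Solar declination: sin δ = sin ε · sin λ_s = sin 52.10° × sin 175.5° = 0.06191, so δ = +3.549°.
cos H₀ = −tan(-31.2°) tan(+3.549°) = 0.0376, H₀ = 1.5332 rad.
Bracket: H₀ sin φ sin δ + cos φ cos δ sin H₀ = 1.5332×-0.51803×0.06191 + 0.85536×0.99808×0.99929 = -0.049172 + 0.853112 = 0.803940.
Q̄ = (S₀/π) × [bracket] = (1357/π) × 0.803940 = 347.26 W/m².
— Configuration B (φ=+2.6°):
Solar declination: sin δ = sin ε · sin λ_s = sin 52.10° × sin 11.0° = 0.15056, so δ = +8.660°.
cos H₀ = −tan(+2.6°) tan(+8.660°) = -0.0069, H₀ = 1.5777 rad.
Bracket: H₀ sin φ sin δ + cos φ cos δ sin H₀ = 1.5777×0.04536×0.15056 + 0.99897×0.98860×0.99998 = 0.010775 + 0.987562 = 0.998337.
Q̄ = (S₀/π) × [bracket] = (1357/π) × 0.998337 = 431.23 W/m².
Ratio Q̄_A / Q̄_B = 347.26 / 431.23 = 0.8053.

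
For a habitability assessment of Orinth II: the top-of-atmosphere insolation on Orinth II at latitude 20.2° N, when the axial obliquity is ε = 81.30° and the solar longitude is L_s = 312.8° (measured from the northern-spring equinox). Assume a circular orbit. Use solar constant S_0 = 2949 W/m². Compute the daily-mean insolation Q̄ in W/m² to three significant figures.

Q̄ ≈ 283 W/m²

Solar declination: sin δ = sin ε · sin L_s = sin 81.30° × sin 312.8° = -0.72529, so δ = -46.493°.
cos h₀ = −tan(+20.2°) tan(-46.493°) = 0.3876, h₀ = 1.1728 rad.
Bracket: h₀ sin ϕ sin δ + cos ϕ cos δ sin h₀ = 1.1728×0.34530×-0.72529 + 0.93849×0.68845×0.92182 = -0.293719 + 0.595591 = 0.301872.
Q̄ = (S_0/π) × [bracket] = (2949/π) × 0.301872 = 283.4 W/m².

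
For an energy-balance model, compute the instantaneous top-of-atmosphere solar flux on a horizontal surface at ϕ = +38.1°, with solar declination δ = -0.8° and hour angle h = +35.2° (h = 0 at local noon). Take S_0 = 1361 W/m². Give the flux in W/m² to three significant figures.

863 W/m²

cos θ_z = sin ϕ sin δ + cos ϕ cos δ cos h = -0.008615 + 0.642977 = 0.634362.
Flux = S_0 · cos θ_z = 1361 × 0.634362 = 863.4 W/m².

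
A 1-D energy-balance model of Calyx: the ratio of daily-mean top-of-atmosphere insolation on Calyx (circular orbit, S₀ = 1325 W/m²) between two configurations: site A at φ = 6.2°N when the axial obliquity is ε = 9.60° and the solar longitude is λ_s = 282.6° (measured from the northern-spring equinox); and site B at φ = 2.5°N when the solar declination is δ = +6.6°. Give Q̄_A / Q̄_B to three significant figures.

Q̄_A / Q̄_B ≈ 0.953

— Configuration A (φ=+6.2°):
Solar declination: sin δ = sin ε · sin λ_s = sin 9.60° × sin 282.6° = -0.16275, so δ = -9.367°.
cos H₀ = −tan(+6.2°) tan(-9.367°) = 0.0179, H₀ = 1.5529 rad.
Bracket: H₀ sin φ sin δ + cos φ cos δ sin H₀ = 1.5529×0.10800×-0.16275 + 0.99415×0.98667×0.99984 = -0.027295 + 0.980741 = 0.953446.
Q̄ = (S₀/π) × [bracket] = (1325/π) × 0.953446 = 402.13 W/m².
— Configuration B (φ=+2.5°):
cos H₀ = −tan(+2.5°) tan(+6.600°) = -0.0051, H₀ = 1.5758 rad.
Bracket: H₀ sin φ sin δ + cos φ cos δ sin H₀ = 1.5758×0.04362×0.11494 + 0.99905×0.99337×0.99999 = 0.007901 + 0.992416 = 1.000317.
Q̄ = (S₀/π) × [bracket] = (1325/π) × 1.000317 = 421.89 W/m².
Ratio Q̄_A / Q̄_B = 402.13 / 421.89 = 0.9532.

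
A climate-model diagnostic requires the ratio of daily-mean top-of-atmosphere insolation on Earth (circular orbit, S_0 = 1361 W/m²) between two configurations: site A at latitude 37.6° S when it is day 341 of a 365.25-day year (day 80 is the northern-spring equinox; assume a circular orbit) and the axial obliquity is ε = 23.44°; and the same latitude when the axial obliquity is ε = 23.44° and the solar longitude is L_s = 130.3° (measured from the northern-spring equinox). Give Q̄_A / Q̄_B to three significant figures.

Q̄_A / Q̄_B ≈ 2.34

— Configuration A (ϕ=-37.6°):
Solar longitude: L_s = 360° × (341 − 80)/365.25 = 257.248°.
sin δ = sin 23.44° × sin 257.248° = -0.38798, so δ = -22.829°.
cos h₀ = −tan(-37.6°) tan(-22.829°) = -0.3242, h₀ = 1.9009 rad.
Bracket: h₀ sin ϕ sin δ + cos ϕ cos δ sin h₀ = 1.9009×-0.61015×-0.38798 + 0.79229×0.92167×0.94600 = 0.449992 + 0.690798 = 1.140790.
Q̄ = (S_0/π) × [bracket] = (1361/π) × 1.140790 = 494.21 W/m².
— Configuration B (ϕ=-37.6°):
Solar declination: sin δ = sin ε · sin L_s = sin 23.44° × sin 130.3° = 0.30338, so δ = +17.661°.
cos h₀ = −tan(-37.6°) tan(+17.661°) = 0.2452, h₀ = 1.3231 rad.
Bracket: h₀ sin ϕ sin δ + cos ϕ cos δ sin h₀ = 1.3231×-0.61015×0.30338 + 0.79229×0.95287×0.96947 = -0.244915 + 0.731901 = 0.486986.
Q̄ = (S_0/π) × [bracket] = (1361/π) × 0.486986 = 210.97 W/m².
Ratio Q̄_A / Q̄_B = 494.21 / 210.97 = 2.343.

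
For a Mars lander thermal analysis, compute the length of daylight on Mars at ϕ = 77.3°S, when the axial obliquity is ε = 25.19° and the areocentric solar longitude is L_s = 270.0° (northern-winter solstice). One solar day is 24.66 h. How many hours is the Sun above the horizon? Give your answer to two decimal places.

sin δ = sin 25.19° × sin 270.0° = -0.42562, so δ = -25.190°.
Sunrise equation: cos h₀ = −tan ϕ · tan δ = -2.0871 ≤ −1, so the Sun never sets (polar day) and h₀ = π.
Daylight = 2h₀/(2π) × 24.66 h = (3.1416/π) × 24.66 = 24.66 h.

24.66 h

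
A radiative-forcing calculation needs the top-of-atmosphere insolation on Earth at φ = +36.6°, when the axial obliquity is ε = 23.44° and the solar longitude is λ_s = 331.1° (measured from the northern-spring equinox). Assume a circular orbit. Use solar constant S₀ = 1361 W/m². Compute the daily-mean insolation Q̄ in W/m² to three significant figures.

Q̄ ≈ 267 W/m²

Solar declination: sin δ = sin ε · sin λ_s = sin 23.44° × sin 331.1° = -0.19224, so δ = -11.084°.
cos H₀ = −tan(+36.6°) tan(-11.084°) = 0.1455, H₀ = 1.4248 rad.
Bracket: H₀ sin φ sin δ + cos φ cos δ sin H₀ = 1.4248×0.59622×-0.19224 + 0.80282×0.98135×0.98936 = -0.163307 + 0.779465 = 0.616158.
Q̄ = (S₀/π) × [bracket] = (1361/π) × 0.616158 = 266.9 W/m².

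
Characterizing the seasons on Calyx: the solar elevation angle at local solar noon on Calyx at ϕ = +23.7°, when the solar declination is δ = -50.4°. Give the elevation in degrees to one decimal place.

At local noon the hour angle is zero, so the zenith angle equals |ϕ − δ| = |+23.7° − (-50.400°)| = 74.100°.
Elevation = 90° − 74.100° = 15.9°.

15.9°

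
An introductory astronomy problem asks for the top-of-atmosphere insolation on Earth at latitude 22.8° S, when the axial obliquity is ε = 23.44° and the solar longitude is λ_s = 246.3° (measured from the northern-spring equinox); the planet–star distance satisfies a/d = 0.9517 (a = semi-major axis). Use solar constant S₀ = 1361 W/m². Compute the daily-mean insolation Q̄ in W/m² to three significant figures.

Solar declination: sin δ = sin ε · sin λ_s = sin 23.44° × sin 246.3° = -0.36424, so δ = -21.361°.
cos H₀ = −tan(-22.8°) tan(-21.361°) = -0.1644, H₀ = 1.7360 rad.
Bracket: H₀ sin φ sin δ + cos φ cos δ sin H₀ = 1.7360×-0.38752×-0.36424 + 0.92186×0.93131×0.98639 = 0.245037 + 0.846853 = 1.091890.
Inverse-square distance factor (a/d)² = 0.9517² = 0.905733.
Q̄ = (S₀/π) × 0.905733 × [bracket] = (1361/π) × 0.905733 × 1.091890 = 428.4 W/m².

Q̄ ≈ 428 W/m²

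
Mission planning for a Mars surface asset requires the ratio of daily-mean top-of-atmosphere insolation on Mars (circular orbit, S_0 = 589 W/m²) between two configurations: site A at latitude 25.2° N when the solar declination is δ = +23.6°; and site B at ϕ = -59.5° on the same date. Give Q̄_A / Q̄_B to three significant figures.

— Configuration A (ϕ=+25.2°):
cos h₀ = −tan(+25.2°) tan(+23.600°) = -0.2056, h₀ = 1.7779 rad.
Bracket: h₀ sin ϕ sin δ + cos ϕ cos δ sin h₀ = 1.7779×0.42578×0.40035 + 0.90483×0.91636×0.97864 = 0.303063 + 0.811439 = 1.114502.
Q̄ = (S_0/π) × [bracket] = (589/π) × 1.114502 = 208.95 W/m².
— Configuration B (ϕ=-59.5°):
cos h₀ = −tan(-59.5°) tan(+23.600°) = 0.7417, h₀ = 0.7352 rad.
Bracket: h₀ sin ϕ sin δ + cos ϕ cos δ sin h₀ = 0.7352×-0.86163×0.40035 + 0.50754×0.91636×0.67074 = -0.253610 + 0.311954 = 0.058344.
Q̄ = (S_0/π) × [bracket] = (589/π) × 0.058344 = 10.939 W/m².
Ratio Q̄_A / Q̄_B = 208.95 / 10.939 = 19.10.

Q̄_A / Q̄_B ≈ 19.1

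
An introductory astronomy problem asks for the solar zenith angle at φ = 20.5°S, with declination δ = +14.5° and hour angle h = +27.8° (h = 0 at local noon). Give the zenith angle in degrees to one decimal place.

θ_z = 44.4°

cos θ_z = sin φ sin δ + cos φ cos δ cos h = -0.087685 + 0.802171 = 0.714486.
θ_z = arccos(0.714486) = 44.4°.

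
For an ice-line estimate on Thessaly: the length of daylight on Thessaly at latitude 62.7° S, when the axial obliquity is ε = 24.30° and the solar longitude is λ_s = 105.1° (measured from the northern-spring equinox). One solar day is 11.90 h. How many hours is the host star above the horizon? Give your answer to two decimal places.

Solar declination: sin δ = sin ε · sin λ_s = sin 24.30° × sin 105.1° = 0.39731, so δ = +23.410°.
cos H₀ = −tan φ · tan δ = −tan(-62.7°) × tan(+23.410°) = 0.8388, so H₀ = 0.5757 rad = 32.99°.
Daylight = 2H₀/(2π) × 11.90 h = (0.5757/π) × 11.90 = 2.18 h.

2.18 h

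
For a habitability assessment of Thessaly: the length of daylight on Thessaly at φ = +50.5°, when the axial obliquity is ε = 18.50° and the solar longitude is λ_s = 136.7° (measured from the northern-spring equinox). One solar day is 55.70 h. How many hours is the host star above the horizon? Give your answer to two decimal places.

Solar declination: sin δ = sin ε · sin λ_s = sin 18.50° × sin 136.7° = 0.21761, so δ = +12.569°.
cos H₀ = −tan φ · tan δ = −tan(+50.5°) × tan(+12.569°) = -0.2705, so H₀ = 1.8447 rad = 105.69°.
Daylight = 2H₀/(2π) × 55.70 h = (1.8447/π) × 55.70 = 32.71 h.

32.71 h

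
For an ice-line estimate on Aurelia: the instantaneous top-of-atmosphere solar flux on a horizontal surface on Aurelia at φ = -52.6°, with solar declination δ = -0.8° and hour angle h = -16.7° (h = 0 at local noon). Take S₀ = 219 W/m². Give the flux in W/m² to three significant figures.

130 W/m²

cos θ_z = sin φ sin δ + cos φ cos δ cos h = 0.011092 + 0.581702 = 0.592794.
Flux = S₀ · cos θ_z = 219 × 0.592794 = 129.8 W/m².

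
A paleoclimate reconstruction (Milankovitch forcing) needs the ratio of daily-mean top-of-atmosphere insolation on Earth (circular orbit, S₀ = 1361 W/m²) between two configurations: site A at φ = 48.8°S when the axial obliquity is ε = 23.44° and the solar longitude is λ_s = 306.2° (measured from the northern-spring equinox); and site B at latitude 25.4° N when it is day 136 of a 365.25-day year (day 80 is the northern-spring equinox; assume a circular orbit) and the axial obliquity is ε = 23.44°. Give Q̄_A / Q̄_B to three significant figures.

— Configuration A (φ=-48.8°):
Solar declination: sin δ = sin ε · sin λ_s = sin 23.44° × sin 306.2° = -0.32100, so δ = -18.723°.
cos H₀ = −tan(-48.8°) tan(-18.723°) = -0.3872, H₀ = 1.9683 rad.
Bracket: H₀ sin φ sin δ + cos φ cos δ sin H₀ = 1.9683×-0.75241×-0.32100 + 0.65869×0.94708×0.92201 = 0.475391 + 0.575179 = 1.050570.
Q̄ = (S₀/π) × [bracket] = (1361/π) × 1.050570 = 455.13 W/m².
— Configuration B (φ=+25.4°):
Solar longitude: λ_s = 360° × (136 − 80)/365.25 = 55.195°.
sin δ = sin 23.44° × sin 55.195° = 0.32662, so δ = +19.064°.
cos H₀ = −tan(+25.4°) tan(+19.064°) = -0.1641, H₀ = 1.7356 rad.
Bracket: H₀ sin φ sin δ + cos φ cos δ sin H₀ = 1.7356×0.42894×0.32662 + 0.90334×0.94515×0.98644 = 0.243158 + 0.842214 = 1.085372.
Q̄ = (S₀/π) × [bracket] = (1361/π) × 1.085372 = 470.20 W/m².
Ratio Q̄_A / Q̄_B = 455.13 / 470.20 = 0.9679.

Q̄_A / Q̄_B ≈ 0.968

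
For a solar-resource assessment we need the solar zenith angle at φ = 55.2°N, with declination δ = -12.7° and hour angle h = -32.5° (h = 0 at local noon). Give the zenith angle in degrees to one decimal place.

θ_z = 73.2°

cos θ_z = sin φ sin δ + cos φ cos δ cos h = -0.180527 + 0.469559 = 0.289032.
θ_z = arccos(0.289032) = 73.2°.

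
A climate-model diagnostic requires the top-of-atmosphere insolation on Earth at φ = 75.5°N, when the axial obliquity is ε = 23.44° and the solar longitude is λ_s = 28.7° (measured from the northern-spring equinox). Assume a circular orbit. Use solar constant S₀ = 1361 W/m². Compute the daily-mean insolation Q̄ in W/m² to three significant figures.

Solar declination: sin δ = sin ε · sin λ_s = sin 23.44° × sin 28.7° = 0.19103, so δ = +11.013°.
cos H₀ = −tan(+75.5°) tan(+11.013°) = -0.7525, H₀ = 2.4227 rad.
Bracket: H₀ sin φ sin δ + cos φ cos δ sin H₀ = 2.4227×0.96815×0.19103 + 0.25038×0.98158×0.65859 = 0.448068 + 0.161860 = 0.609928.
Q̄ = (S₀/π) × [bracket] = (1361/π) × 0.609928 = 264.2 W/m².

Q̄ ≈ 264 W/m²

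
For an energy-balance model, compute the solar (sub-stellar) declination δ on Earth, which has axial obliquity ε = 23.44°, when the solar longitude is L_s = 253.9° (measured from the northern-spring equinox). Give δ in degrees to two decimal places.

δ = -22.47°

sin δ = sin ε · sin L_s = sin 23.44° × sin 253.9° = -0.382187.
δ = arcsin(-0.382187) = -22.47°.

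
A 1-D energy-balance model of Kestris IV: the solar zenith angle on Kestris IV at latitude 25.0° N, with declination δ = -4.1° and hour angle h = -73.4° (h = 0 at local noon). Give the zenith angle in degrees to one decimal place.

cos θ_z = sin ϕ sin δ + cos ϕ cos δ cos h = -0.030216 + 0.258259 = 0.228043.
θ_z = arccos(0.228043) = 76.8°.

θ_z = 76.8°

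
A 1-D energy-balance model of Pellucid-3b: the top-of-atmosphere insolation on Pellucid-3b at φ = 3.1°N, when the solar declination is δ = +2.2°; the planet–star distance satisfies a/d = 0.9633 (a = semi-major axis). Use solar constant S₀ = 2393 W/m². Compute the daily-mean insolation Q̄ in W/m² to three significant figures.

Q̄ ≈ 708 W/m²

cos H₀ = −tan(+3.1°) tan(+2.200°) = -0.0021, H₀ = 1.5729 rad.
Bracket: H₀ sin φ sin δ + cos φ cos δ sin H₀ = 1.5729×0.05408×0.03839 + 0.99854×0.99926×1.00000 = 0.003266 + 0.997801 = 1.001067.
Inverse-square distance factor (a/d)² = 0.9633² = 0.927947.
Q̄ = (S₀/π) × 0.927947 × [bracket] = (2393/π) × 0.927947 × 1.001067 = 707.6 W/m².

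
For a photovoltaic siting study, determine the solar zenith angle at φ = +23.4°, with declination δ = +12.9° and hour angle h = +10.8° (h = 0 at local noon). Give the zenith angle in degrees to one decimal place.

cos θ_z = sin φ sin δ + cos φ cos δ cos h = 0.088663 + 0.878746 = 0.967409.
θ_z = arccos(0.967409) = 14.7°.

θ_z = 14.7°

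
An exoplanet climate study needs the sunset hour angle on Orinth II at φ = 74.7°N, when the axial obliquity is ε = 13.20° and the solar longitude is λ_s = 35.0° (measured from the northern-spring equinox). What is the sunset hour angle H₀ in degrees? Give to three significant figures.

H₀ = 119°

Solar declination: sin δ = sin ε · sin λ_s = sin 13.20° × sin 35.0° = 0.13098, so δ = +7.526°.
cos H₀ = −tan φ · tan δ = −tan(+74.7°) × tan(+7.526°) = -0.4829, so H₀ = 2.0748 rad = 118.88°.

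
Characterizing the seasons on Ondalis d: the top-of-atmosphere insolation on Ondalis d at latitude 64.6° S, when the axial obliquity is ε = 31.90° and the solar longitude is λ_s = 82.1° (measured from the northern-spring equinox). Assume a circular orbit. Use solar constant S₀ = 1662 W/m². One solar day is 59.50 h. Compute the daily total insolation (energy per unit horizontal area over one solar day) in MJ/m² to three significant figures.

0.00 MJ/m²

Solar declination: sin δ = sin ε · sin λ_s = sin 31.90° × sin 82.1° = 0.52342, so δ = +31.562°.
cos H₀ = −tan(-64.6°) tan(+31.562°) = 1.2937 ≥ 1 ⇒ polar night, H₀ = 0 and Q̄ = 0.
Daily total = Q̄ × 59.50 h × 3600 s/h = 0.00 MJ/m².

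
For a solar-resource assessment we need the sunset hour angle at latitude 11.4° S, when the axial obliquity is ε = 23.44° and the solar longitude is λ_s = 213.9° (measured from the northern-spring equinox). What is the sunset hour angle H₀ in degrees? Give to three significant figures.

H₀ = 92.6°

Solar declination: sin δ = sin ε · sin λ_s = sin 23.44° × sin 213.9° = -0.22186, so δ = -12.819°.
cos H₀ = −tan φ · tan δ = −tan(-11.4°) × tan(-12.819°) = -0.0459, so H₀ = 1.6167 rad = 92.63°.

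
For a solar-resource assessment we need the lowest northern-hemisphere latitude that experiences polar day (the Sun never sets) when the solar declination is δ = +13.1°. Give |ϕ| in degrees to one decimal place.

|ϕ| = 76.9°

Polar day requires cos h₀ = −tan ϕ tan δ ≤ −1, i.e. tan ϕ tan δ ≥ 1.
The boundary is |tan ϕ| · |tan δ| = 1, so |ϕ| = 90° − |δ| = 90° − 13.1° = 76.9° in the northern hemisphere.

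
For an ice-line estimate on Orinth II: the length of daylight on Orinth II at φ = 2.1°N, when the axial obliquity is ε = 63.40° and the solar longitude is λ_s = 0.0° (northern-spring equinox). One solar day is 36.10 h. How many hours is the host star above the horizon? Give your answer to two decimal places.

18.05 h

Solar declination: sin δ = sin ε · sin λ_s = sin 63.40° × sin 0.0° = 0.00000, so δ = +0.000°.
cos H₀ = −tan φ · tan δ = −tan(+2.1°) × tan(+0.000°) = -0.0000, so H₀ = 1.5708 rad = 90.00°.
Daylight = 2H₀/(2π) × 36.10 h = (1.5708/π) × 36.10 = 18.05 h.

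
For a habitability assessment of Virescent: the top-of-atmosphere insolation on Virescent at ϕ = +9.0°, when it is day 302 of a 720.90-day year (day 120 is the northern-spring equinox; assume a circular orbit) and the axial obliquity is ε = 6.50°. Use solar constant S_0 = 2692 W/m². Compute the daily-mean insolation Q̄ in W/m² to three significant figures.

Q̄ ≈ 865 W/m²

Solar longitude: L_s = 360° × (302 − 120)/720.90 = 90.886°.
sin δ = sin 6.50° × sin 90.886° = 0.11319, so δ = +6.499°.
cos h₀ = −tan(+9.0°) tan(+6.499°) = -0.0180, h₀ = 1.5888 rad.
Bracket: h₀ sin ϕ sin δ + cos ϕ cos δ sin h₀ = 1.5888×0.15643×0.11319 + 0.98769×0.99357×0.99984 = 0.028132 + 0.981182 = 1.009314.
Q̄ = (S_0/π) × [bracket] = (2692/π) × 1.009314 = 864.9 W/m².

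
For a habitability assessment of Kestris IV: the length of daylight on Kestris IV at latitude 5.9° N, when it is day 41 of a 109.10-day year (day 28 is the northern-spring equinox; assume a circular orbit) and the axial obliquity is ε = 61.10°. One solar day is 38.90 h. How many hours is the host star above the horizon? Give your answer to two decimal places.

Solar longitude: L_s = 360° × (41 − 28)/109.10 = 42.896°.
sin δ = sin 61.10° × sin 42.896° = 0.59591, so δ = +36.577°.
cos h₀ = −tan ϕ · tan δ = −tan(+5.9°) × tan(+36.577°) = -0.0767, so h₀ = 1.6476 rad = 94.40°.
Daylight = 2h₀/(2π) × 38.90 h = (1.6476/π) × 38.90 = 20.40 h.

20.40 h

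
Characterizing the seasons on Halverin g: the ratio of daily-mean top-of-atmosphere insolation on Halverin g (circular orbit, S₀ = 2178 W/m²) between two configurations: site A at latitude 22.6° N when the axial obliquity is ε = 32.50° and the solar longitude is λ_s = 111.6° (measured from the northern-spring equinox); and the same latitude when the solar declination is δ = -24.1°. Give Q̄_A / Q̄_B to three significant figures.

— Configuration A (φ=+22.6°):
Solar declination: sin δ = sin ε · sin λ_s = sin 32.50° × sin 111.6° = 0.49957, so δ = +29.971°.
cos H₀ = −tan(+22.6°) tan(+29.971°) = -0.2401, H₀ = 1.8132 rad.
Bracket: H₀ sin φ sin δ + cos φ cos δ sin H₀ = 1.8132×0.38430×0.49957 + 0.92321×0.86627×0.97076 = 0.348107 + 0.776364 = 1.124471.
Q̄ = (S₀/π) × [bracket] = (2178/π) × 1.124471 = 779.57 W/m².
— Configuration B (φ=+22.6°):
cos H₀ = −tan(+22.6°) tan(-24.100°) = 0.1862, H₀ = 1.3835 rad.
Bracket: H₀ sin φ sin δ + cos φ cos δ sin H₀ = 1.3835×0.38430×-0.40833 + 0.92321×0.91283×0.98251 = -0.217101 + 0.827994 = 0.610893.
Q̄ = (S₀/π) × [bracket] = (2178/π) × 0.610893 = 423.52 W/m².
Ratio Q̄_A / Q̄_B = 779.57 / 423.52 = 1.841.

Q̄_A / Q̄_B ≈ 1.84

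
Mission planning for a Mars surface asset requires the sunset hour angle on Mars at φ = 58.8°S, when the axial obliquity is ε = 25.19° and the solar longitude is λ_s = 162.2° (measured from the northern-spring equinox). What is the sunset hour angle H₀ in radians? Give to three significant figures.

Solar declination: sin δ = sin ε · sin λ_s = sin 25.19° × sin 162.2° = 0.13011, so δ = +7.476°.
cos H₀ = −tan φ · tan δ = −tan(-58.8°) × tan(+7.476°) = 0.2167, so H₀ = 1.3524 rad = 77.49°.

H₀ = 1.35 rad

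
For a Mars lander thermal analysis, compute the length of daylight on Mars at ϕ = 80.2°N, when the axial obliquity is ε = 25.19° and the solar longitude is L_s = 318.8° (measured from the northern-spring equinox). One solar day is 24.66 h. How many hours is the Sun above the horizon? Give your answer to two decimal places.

0.00 h

Solar declination: sin δ = sin ε · sin L_s = sin 25.19° × sin 318.8° = -0.28035, so δ = -16.281°.
cos h₀ = −tan ϕ · tan δ = 1.6909 ≥ 1, so the Sun never rises (polar night) and h₀ = 0.
Daylight = 2h₀/(2π) × 24.66 h = (0.0000/π) × 24.66 = 0.00 h.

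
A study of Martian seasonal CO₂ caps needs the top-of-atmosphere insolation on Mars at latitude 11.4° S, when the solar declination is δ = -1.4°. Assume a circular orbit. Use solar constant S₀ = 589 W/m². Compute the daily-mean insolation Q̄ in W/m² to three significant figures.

Q̄ ≈ 185 W/m²

cos H₀ = −tan(-11.4°) tan(-1.400°) = -0.0049, H₀ = 1.5757 rad.
Bracket: H₀ sin φ sin δ + cos φ cos δ sin H₀ = 1.5757×-0.19766×-0.02443 + 0.98027×0.99970×0.99999 = 0.007609 + 0.979966 = 0.987575.
Q̄ = (S₀/π) × [bracket] = (589/π) × 0.987575 = 185.2 W/m².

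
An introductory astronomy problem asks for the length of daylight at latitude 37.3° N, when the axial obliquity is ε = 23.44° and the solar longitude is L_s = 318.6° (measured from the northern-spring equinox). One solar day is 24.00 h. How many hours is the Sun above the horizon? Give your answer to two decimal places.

10.40 h

Solar declination: sin δ = sin ε · sin L_s = sin 23.44° × sin 318.6° = -0.26306, so δ = -15.252°.
cos h₀ = −tan ϕ · tan δ = −tan(+37.3°) × tan(-15.252°) = 0.2077, so h₀ = 1.3616 rad = 78.01°.
Daylight = 2h₀/(2π) × 24.00 h = (1.3616/π) × 24.00 = 10.40 h.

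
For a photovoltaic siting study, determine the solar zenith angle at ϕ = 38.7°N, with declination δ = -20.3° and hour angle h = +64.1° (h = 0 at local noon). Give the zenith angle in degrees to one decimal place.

cos θ_z = sin ϕ sin δ + cos ϕ cos δ cos h = -0.216919 + 0.319720 = 0.102801.
θ_z = arccos(0.102801) = 84.1°.

θ_z = 84.1°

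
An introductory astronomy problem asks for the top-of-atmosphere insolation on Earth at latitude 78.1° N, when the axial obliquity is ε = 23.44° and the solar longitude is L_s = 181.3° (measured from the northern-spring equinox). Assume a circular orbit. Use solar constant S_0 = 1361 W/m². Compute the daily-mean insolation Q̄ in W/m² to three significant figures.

Solar declination: sin δ = sin ε · sin L_s = sin 23.44° × sin 181.3° = -0.00902, so δ = -0.517°.
cos h₀ = −tan(+78.1°) tan(-0.517°) = 0.0428, h₀ = 1.5280 rad.
Bracket: h₀ sin ϕ sin δ + cos ϕ cos δ sin h₀ = 1.5280×0.97851×-0.00902 + 0.20620×0.99996×0.99908 = -0.013486 + 0.206002 = 0.192516.
Q̄ = (S_0/π) × [bracket] = (1361/π) × 0.192516 = 83.40 W/m².

Q̄ ≈ 83.4 W/m²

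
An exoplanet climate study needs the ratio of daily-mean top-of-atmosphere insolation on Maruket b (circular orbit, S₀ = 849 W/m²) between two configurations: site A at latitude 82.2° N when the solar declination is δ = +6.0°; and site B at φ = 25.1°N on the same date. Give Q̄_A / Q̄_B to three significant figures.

— Configuration A (φ=+82.2°):
cos H₀ = −tan(+82.2°) tan(+6.000°) = -0.7673, H₀ = 2.4454 rad.
Bracket: H₀ sin φ sin δ + cos φ cos δ sin H₀ = 2.4454×0.99075×0.10453 + 0.13572×0.99452×0.64131 = 0.253253 + 0.086562 = 0.339815.
Q̄ = (S₀/π) × [bracket] = (849/π) × 0.339815 = 91.833 W/m².
— Configuration B (φ=+25.1°):
cos H₀ = −tan(+25.1°) tan(+6.000°) = -0.0492, H₀ = 1.6201 rad.
Bracket: H₀ sin φ sin δ + cos φ cos δ sin H₀ = 1.6201×0.42420×0.10453 + 0.90557×0.99452×0.99879 = 0.071838 + 0.899518 = 0.971356.
Q̄ = (S₀/π) × [bracket] = (849/π) × 0.971356 = 262.50 W/m².
Ratio Q̄_A / Q̄_B = 91.833 / 262.50 = 0.3498.

Q̄_A / Q̄_B ≈ 0.350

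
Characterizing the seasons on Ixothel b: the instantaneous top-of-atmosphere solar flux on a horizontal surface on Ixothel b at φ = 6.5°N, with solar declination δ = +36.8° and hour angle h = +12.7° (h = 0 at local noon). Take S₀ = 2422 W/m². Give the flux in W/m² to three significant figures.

cos θ_z = sin φ sin δ + cos φ cos δ cos h = 0.067811 + 0.776120 = 0.843931.
Flux = S₀ · cos θ_z = 2422 × 0.843931 = 2044 W/m².

2.04e+03 W/m²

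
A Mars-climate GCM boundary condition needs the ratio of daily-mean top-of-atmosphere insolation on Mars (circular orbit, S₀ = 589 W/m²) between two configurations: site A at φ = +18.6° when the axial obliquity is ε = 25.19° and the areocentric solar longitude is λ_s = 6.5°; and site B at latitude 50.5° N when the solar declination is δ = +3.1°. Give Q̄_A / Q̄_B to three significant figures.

Q̄_A / Q̄_B ≈ 1.38

— Configuration A (φ=+18.6°):
sin δ = sin 25.19° × sin 6.5° = 0.04818, so δ = +2.762°.
cos H₀ = −tan(+18.6°) tan(+2.762°) = -0.0162, H₀ = 1.5870 rad.
Bracket: H₀ sin φ sin δ + cos φ cos δ sin H₀ = 1.5870×0.31896×0.04818 + 0.94777×0.99884×0.99987 = 0.024388 + 0.946548 = 0.970936.
Q̄ = (S₀/π) × [bracket] = (589/π) × 0.970936 = 182.04 W/m².
— Configuration B (φ=+50.5°):
cos H₀ = −tan(+50.5°) tan(+3.100°) = -0.0657, H₀ = 1.6365 rad.
Bracket: H₀ sin φ sin δ + cos φ cos δ sin H₀ = 1.6365×0.77162×0.05408 + 0.63608×0.99854×0.99784 = 0.068290 + 0.633779 = 0.702069.
Q̄ = (S₀/π) × [bracket] = (589/π) × 0.702069 = 131.63 W/m².
Ratio Q̄_A / Q̄_B = 182.04 / 131.63 = 1.383.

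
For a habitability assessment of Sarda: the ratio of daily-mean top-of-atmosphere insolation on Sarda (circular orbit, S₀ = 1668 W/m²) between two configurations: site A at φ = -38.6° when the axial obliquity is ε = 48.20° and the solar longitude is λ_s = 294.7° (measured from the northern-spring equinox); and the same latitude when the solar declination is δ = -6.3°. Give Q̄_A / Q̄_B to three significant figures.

— Configuration A (φ=-38.6°):
Solar declination: sin δ = sin ε · sin λ_s = sin 48.20° × sin 294.7° = -0.67727, so δ = -42.631°.
cos H₀ = −tan(-38.6°) tan(-42.631°) = -0.7349, H₀ = 2.3963 rad.
Bracket: H₀ sin φ sin δ + cos φ cos δ sin H₀ = 2.3963×-0.62388×-0.67727 + 0.78152×0.73573×0.67822 = 1.012521 + 0.389968 = 1.402489.
Q̄ = (S₀/π) × [bracket] = (1668/π) × 1.402489 = 744.64 W/m².
— Configuration B (φ=-38.6°):
cos H₀ = −tan(-38.6°) tan(-6.300°) = -0.0881, H₀ = 1.6590 rad.
Bracket: H₀ sin φ sin δ + cos φ cos δ sin H₀ = 1.6590×-0.62388×-0.10973 + 0.78152×0.99396×0.99611 = 0.113572 + 0.773778 = 0.887350.
Q̄ = (S₀/π) × [bracket] = (1668/π) × 0.887350 = 471.13 W/m².
Ratio Q̄_A / Q̄_B = 744.64 / 471.13 = 1.581.

Q̄_A / Q̄_B ≈ 1.58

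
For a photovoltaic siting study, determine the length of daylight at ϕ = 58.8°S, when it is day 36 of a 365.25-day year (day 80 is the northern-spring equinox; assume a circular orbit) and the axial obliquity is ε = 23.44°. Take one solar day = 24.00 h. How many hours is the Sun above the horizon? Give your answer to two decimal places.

Solar longitude: L_s = 360° × (36 − 80)/365.25 = -43.368°, i.e. -43.368° + 360° = 316.632°.
sin δ = sin 23.44° × sin 316.632° = -0.27315, so δ = -15.852°.
cos h₀ = −tan ϕ · tan δ = −tan(-58.8°) × tan(-15.852°) = -0.4689, so h₀ = 2.0588 rad = 117.96°.
Daylight = 2h₀/(2π) × 24.00 h = (2.0588/π) × 24.00 = 15.73 h.

15.73 h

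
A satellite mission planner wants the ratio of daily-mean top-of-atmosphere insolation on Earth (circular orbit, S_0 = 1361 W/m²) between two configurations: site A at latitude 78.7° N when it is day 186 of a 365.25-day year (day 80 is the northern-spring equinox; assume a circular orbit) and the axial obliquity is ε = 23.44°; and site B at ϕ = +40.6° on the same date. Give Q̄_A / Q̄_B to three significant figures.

Q̄_A / Q̄_B ≈ 1.04

— Configuration A (ϕ=+78.7°):
Solar longitude: L_s = 360° × (186 − 80)/365.25 = 104.476°.
sin δ = sin 23.44° × sin 104.476° = 0.38516, so δ = +22.654°.
cos h₀ = −tan(+78.7°) tan(+22.654°) = -2.0887 ≤ −1 ⇒ polar day, h₀ = π.
Bracket: h₀ sin ϕ sin δ + cos ϕ cos δ sin h₀ = 3.1416×0.98061×0.38516 + 0.19595×0.92285×0.00000 = 1.186556 + 0.000000 = 1.186556.
Q̄ = (S_0/π) × [bracket] = (1361/π) × 1.186556 = 514.04 W/m².
— Configuration B (ϕ=+40.6°):
cos h₀ = −tan(+40.6°) tan(+22.654°) = -0.3577, h₀ = 1.9366 rad.
Bracket: h₀ sin ϕ sin δ + cos ϕ cos δ sin h₀ = 1.9366×0.65077×0.38516 + 0.75927×0.92285×0.93383 = 0.485410 + 0.654328 = 1.139738.
Q̄ = (S_0/π) × [bracket] = (1361/π) × 1.139738 = 493.76 W/m².
Ratio Q̄_A / Q̄_B = 514.04 / 493.76 = 1.041.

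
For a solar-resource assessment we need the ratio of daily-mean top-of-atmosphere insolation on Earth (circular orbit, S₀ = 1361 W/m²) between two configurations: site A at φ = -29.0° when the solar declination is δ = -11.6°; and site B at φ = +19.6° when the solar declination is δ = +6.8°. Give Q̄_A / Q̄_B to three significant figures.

— Configuration A (φ=-29.0°):
cos H₀ = −tan(-29.0°) tan(-11.600°) = -0.1138, H₀ = 1.6848 rad.
Bracket: H₀ sin φ sin δ + cos φ cos δ sin H₀ = 1.6848×-0.48481×-0.20108 + 0.87462×0.97958×0.99351 = 0.164244 + 0.851200 = 1.015444.
Q̄ = (S₀/π) × [bracket] = (1361/π) × 1.015444 = 439.91 W/m².
— Configuration B (φ=+19.6°):
cos H₀ = −tan(+19.6°) tan(+6.800°) = -0.0425, H₀ = 1.6133 rad.
Bracket: H₀ sin φ sin δ + cos φ cos δ sin H₀ = 1.6133×0.33545×0.11840 + 0.94206×0.99297×0.99910 = 0.064076 + 0.934595 = 0.998671.
Q̄ = (S₀/π) × [bracket] = (1361/π) × 0.998671 = 432.64 W/m².
Ratio Q̄_A / Q̄_B = 439.91 / 432.64 = 1.017.

Q̄_A / Q̄_B ≈ 1.02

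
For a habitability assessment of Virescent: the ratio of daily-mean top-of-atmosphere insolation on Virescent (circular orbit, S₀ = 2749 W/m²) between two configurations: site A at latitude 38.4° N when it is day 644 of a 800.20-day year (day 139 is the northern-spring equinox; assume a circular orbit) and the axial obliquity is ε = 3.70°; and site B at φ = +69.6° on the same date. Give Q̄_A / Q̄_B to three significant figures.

Q̄_A / Q̄_B ≈ 2.62

— Configuration A (φ=+38.4°):
Solar longitude: λ_s = 360° × (644 − 139)/800.20 = 227.193°.
sin δ = sin 3.70° × sin 227.193° = -0.04734, so δ = -2.714°.
cos H₀ = −tan(+38.4°) tan(-2.714°) = 0.0376, H₀ = 1.5332 rad.
Bracket: H₀ sin φ sin δ + cos φ cos δ sin H₀ = 1.5332×0.62115×-0.04734 + 0.78369×0.99888×0.99929 = -0.045084 + 0.782256 = 0.737172.
Q̄ = (S₀/π) × [bracket] = (2749/π) × 0.737172 = 645.05 W/m².
— Configuration B (φ=+69.6°):
cos H₀ = −tan(+69.6°) tan(-2.714°) = 0.1274, H₀ = 1.4430 rad.
Bracket: H₀ sin φ sin δ + cos φ cos δ sin H₀ = 1.4430×0.93728×-0.04734 + 0.34857×0.99888×0.99185 = -0.064027 + 0.345342 = 0.281315.
Q̄ = (S₀/π) × [bracket] = (2749/π) × 0.281315 = 246.16 W/m².
Ratio Q̄_A / Q̄_B = 645.05 / 246.16 = 2.620.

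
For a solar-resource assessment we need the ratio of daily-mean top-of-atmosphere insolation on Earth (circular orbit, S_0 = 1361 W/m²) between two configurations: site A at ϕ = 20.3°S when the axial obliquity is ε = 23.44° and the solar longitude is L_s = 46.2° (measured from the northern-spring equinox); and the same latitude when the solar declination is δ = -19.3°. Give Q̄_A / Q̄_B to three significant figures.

Q̄_A / Q̄_B ≈ 0.697

— Configuration A (ϕ=-20.3°):
Solar declination: sin δ = sin ε · sin L_s = sin 23.44° × sin 46.2° = 0.28711, so δ = +16.685°.
cos h₀ = −tan(-20.3°) tan(+16.685°) = 0.1109, h₀ = 1.4597 rad.
Bracket: h₀ sin ϕ sin δ + cos ϕ cos δ sin h₀ = 1.4597×-0.34694×0.28711 + 0.93789×0.95790×0.99383 = -0.145401 + 0.892862 = 0.747461.
Q̄ = (S_0/π) × [bracket] = (1361/π) × 0.747461 = 323.81 W/m².
— Configuration B (ϕ=-20.3°):
cos h₀ = −tan(-20.3°) tan(-19.300°) = -0.1295, h₀ = 1.7007 rad.
Bracket: h₀ sin ϕ sin δ + cos ϕ cos δ sin h₀ = 1.7007×-0.34694×-0.33051 + 0.93789×0.94380×0.99157 = 0.195014 + 0.877719 = 1.072733.
Q̄ = (S_0/π) × [bracket] = (1361/π) × 1.072733 = 464.73 W/m².
Ratio Q̄_A / Q̄_B = 323.81 / 464.73 = 0.6968.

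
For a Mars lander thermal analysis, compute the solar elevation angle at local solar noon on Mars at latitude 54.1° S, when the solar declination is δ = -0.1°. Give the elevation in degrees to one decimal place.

36.0°

At local noon the hour angle is zero, so the zenith angle equals |φ − δ| = |-54.1° − (-0.100°)| = 54.000°.
Elevation = 90° − 54.000° = 36.0°.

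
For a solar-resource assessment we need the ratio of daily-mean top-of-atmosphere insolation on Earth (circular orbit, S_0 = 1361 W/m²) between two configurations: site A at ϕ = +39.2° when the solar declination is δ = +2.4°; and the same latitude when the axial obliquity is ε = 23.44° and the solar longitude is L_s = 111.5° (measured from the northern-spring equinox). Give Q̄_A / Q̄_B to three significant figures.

— Configuration A (ϕ=+39.2°):
cos h₀ = −tan(+39.2°) tan(+2.400°) = -0.0342, h₀ = 1.6050 rad.
Bracket: h₀ sin ϕ sin δ + cos ϕ cos δ sin h₀ = 1.6050×0.63203×0.04188 + 0.77494×0.99912×0.99942 = 0.042483 + 0.773809 = 0.816292.
Q̄ = (S_0/π) × [bracket] = (1361/π) × 0.816292 = 353.63 W/m².
— Configuration B (ϕ=+39.2°):
Solar declination: sin δ = sin ε · sin L_s = sin 23.44° × sin 111.5° = 0.37011, so δ = +21.722°.
cos h₀ = −tan(+39.2°) tan(+21.722°) = -0.3249, h₀ = 1.9017 rad.
Bracket: h₀ sin ϕ sin δ + cos ϕ cos δ sin h₀ = 1.9017×0.63203×0.37011 + 0.77494×0.92899×0.94574 = 0.444847 + 0.680849 = 1.125696.
Q̄ = (S_0/π) × [bracket] = (1361/π) × 1.125696 = 487.67 W/m².
Ratio Q̄_A / Q̄_B = 353.63 / 487.67 = 0.7251.

Q̄_A / Q̄_B ≈ 0.725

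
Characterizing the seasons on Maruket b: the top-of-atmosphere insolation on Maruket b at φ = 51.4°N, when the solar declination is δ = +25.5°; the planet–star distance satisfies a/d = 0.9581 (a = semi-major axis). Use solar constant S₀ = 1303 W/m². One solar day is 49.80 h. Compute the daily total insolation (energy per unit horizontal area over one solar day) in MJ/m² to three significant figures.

81.6 MJ/m²

cos H₀ = −tan(+51.4°) tan(+25.500°) = -0.5975, H₀ = 2.2112 rad.
Bracket: H₀ sin φ sin δ + cos φ cos δ sin H₀ = 2.2112×0.78152×0.43051 + 0.62388×0.90259×0.80187 = 0.743963 + 0.451539 = 1.195502.
Inverse-square distance factor (a/d)² = 0.9581² = 0.917956.
Q̄ = (S₀/π) × 0.917956 × [bracket] = (1303/π) × 0.917956 × 1.195502 = 455.16 W/m².
Daily total = Q̄ × 49.80 h × 3600 s/h = 455.16 × 49.80 × 3600 / 10⁶ = 81.60 MJ/m².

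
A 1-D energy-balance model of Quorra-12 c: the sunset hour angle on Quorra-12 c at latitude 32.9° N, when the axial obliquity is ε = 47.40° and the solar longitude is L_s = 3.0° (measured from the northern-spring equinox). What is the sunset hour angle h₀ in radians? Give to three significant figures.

Solar declination: sin δ = sin ε · sin L_s = sin 47.40° × sin 3.0° = 0.03852, so δ = +2.208°.
cos h₀ = −tan ϕ · tan δ = −tan(+32.9°) × tan(+2.208°) = -0.0249, so h₀ = 1.5957 rad = 91.43°.

h₀ = 1.60 rad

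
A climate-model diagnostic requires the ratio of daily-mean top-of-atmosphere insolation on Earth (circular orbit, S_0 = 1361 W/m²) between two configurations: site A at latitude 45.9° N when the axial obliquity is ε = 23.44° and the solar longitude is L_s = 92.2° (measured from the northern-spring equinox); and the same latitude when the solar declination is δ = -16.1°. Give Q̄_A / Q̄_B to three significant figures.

Q̄_A / Q̄_B ≈ 2.99

— Configuration A (ϕ=+45.9°):
Solar declination: sin δ = sin ε · sin L_s = sin 23.44° × sin 92.2° = 0.39750, so δ = +23.422°.
cos h₀ = −tan(+45.9°) tan(+23.422°) = -0.4470, h₀ = 2.0342 rad.
Bracket: h₀ sin ϕ sin δ + cos ϕ cos δ sin h₀ = 2.0342×0.71813×0.39750 + 0.69591×0.91760×0.89453 = 0.580676 + 0.571217 = 1.151893.
Q̄ = (S_0/π) × [bracket] = (1361/π) × 1.151893 = 499.02 W/m².
— Configuration B (ϕ=+45.9°):
cos h₀ = −tan(+45.9°) tan(-16.100°) = 0.2978, h₀ = 1.2684 rad.
Bracket: h₀ sin ϕ sin δ + cos ϕ cos δ sin h₀ = 1.2684×0.71813×-0.27731 + 0.69591×0.96078×0.95461 = -0.252595 + 0.638268 = 0.385673.
Q̄ = (S_0/π) × [bracket] = (1361/π) × 0.385673 = 167.08 W/m².
Ratio Q̄_A / Q̄_B = 499.02 / 167.08 = 2.987.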